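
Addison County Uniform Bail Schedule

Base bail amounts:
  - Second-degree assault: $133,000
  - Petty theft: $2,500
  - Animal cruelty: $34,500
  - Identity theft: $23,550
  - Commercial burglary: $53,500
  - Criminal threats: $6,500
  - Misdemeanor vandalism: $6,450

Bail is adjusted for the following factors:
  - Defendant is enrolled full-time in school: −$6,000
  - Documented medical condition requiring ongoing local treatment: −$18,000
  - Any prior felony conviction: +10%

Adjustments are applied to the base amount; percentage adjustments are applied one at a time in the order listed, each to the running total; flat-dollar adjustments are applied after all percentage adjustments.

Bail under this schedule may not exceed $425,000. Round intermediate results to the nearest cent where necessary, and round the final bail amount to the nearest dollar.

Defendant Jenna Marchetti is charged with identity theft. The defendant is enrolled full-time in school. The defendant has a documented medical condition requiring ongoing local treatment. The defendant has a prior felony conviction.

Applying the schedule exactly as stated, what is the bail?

Base amounts from the schedule: identity theft $23,550.
Single charge. Combined base = $23,550.
Any prior felony conviction (+10%): $23,550 × 1.1 = $25,905.
Defendant is enrolled full-time in school (−$6,000 flat): $25,905 − $6,000 = $19,905.
Documented medical condition requiring ongoing local treatment (−$18,000 flat): $19,905 − $18,000 = $1,905.
$1,905 is within the $425,000 maximum.

$1,905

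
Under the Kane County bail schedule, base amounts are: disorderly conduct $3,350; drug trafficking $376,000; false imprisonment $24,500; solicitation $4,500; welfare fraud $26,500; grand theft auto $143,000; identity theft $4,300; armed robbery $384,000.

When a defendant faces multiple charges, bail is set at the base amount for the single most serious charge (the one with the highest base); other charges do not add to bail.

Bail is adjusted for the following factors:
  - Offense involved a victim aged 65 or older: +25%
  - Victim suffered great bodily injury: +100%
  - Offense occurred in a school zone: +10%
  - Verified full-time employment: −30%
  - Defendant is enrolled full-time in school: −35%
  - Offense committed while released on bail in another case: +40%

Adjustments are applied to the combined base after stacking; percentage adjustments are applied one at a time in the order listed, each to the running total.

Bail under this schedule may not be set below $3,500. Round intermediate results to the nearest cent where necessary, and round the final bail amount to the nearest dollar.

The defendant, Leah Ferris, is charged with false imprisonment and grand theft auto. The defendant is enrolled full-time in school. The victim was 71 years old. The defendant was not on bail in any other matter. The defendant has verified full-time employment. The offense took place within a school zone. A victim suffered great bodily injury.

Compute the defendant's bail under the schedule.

Base amounts from the schedule: false imprisonment $24,500; grand theft auto $143,000.
Stacking rule: use the highest base only. Highest is grand theft auto at $143,000. Combined base = $143,000.
Offense involved a victim aged 65 or older (+25%): $143,000 × 1.25 = $178,750.
Victim suffered great bodily injury (+100%): $178,750 × 2 = $357,500.
Offense occurred in a school zone (+10%): $357,500 × 1.1 = $393,250.
Verified full-time employment (−30%): $393,250 × 0.7 = $275,275.
Defendant is enrolled full-time in school (−35%): $275,275 × 0.65 = $178,928.75.
$178,928.75 is at or above the $3,500 minimum.
Rounded to the nearest dollar: $178,929.

$178,929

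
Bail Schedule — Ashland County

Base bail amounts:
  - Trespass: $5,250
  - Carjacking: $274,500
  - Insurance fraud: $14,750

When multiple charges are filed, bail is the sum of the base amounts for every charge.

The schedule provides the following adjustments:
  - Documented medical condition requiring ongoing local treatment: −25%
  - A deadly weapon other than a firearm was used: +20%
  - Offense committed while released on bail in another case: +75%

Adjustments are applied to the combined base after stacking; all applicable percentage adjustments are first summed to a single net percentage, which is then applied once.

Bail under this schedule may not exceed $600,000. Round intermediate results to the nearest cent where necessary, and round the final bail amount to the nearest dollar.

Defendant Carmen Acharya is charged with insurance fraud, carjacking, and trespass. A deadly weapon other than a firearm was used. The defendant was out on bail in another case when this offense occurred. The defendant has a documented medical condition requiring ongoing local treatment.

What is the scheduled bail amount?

$500,650

Base amounts from the schedule: insurance fraud $14,750; carjacking $274,500; trespass $5,250.
Stacking rule: sum of all bases. $14,750 + $274,500 + $5,250 = $294,500.
Net percentage adjustment: −25% +20% +75% = +70%. $294,500 × 1.7 = $500,650.
$500,650 is within the $600,000 maximum.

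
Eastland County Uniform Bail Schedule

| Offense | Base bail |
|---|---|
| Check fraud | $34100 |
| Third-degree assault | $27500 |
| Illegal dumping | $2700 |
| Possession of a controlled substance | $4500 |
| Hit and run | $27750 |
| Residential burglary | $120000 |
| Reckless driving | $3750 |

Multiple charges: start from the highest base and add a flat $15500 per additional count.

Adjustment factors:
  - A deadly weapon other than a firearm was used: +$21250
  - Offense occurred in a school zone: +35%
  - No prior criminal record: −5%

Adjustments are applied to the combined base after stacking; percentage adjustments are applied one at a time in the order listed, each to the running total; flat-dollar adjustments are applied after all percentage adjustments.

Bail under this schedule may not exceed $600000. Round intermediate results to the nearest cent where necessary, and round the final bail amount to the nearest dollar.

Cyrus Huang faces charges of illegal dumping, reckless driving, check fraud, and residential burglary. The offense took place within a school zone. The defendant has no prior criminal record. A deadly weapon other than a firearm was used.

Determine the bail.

Base amounts from the schedule: illegal dumping $2700; reckless driving $3750; check fraud $34100; residential burglary $120000.
Stacking rule: highest base plus $15500 per additional charge. Highest is residential burglary at $120000; 3 additional charges → +$46500. Combined base = $166500.
Offense occurred in a school zone (+35%): $166500 × 1.35 = $224775.
No prior criminal record (−5%): $224775 × 0.95 = $213536.25.
A deadly weapon other than a firearm was used (+$21250 flat): $213536.25 + $21250 = $234786.25.
$234786.25 is within the $600000 maximum.
Rounded to the nearest dollar: $234786.

$234786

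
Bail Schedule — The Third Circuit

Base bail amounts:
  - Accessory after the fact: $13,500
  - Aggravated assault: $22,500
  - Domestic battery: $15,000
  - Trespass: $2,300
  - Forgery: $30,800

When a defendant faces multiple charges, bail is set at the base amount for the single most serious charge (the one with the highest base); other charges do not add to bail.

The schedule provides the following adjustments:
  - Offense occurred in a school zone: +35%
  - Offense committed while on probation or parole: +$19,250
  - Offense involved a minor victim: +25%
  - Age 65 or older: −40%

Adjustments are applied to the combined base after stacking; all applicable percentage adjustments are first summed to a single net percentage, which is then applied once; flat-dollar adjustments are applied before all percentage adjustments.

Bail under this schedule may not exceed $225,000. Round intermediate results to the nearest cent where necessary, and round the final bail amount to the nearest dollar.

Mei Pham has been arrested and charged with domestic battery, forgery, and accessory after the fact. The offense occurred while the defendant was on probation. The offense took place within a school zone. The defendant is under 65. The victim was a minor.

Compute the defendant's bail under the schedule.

$80,080

Base amounts from the schedule: domestic battery $15,000; forgery $30,800; accessory after the fact $13,500.
Stacking rule: use the highest base only. Highest is forgery at $30,800. Combined base = $30,800.
Offense committed while on probation or parole (+$19,250 flat): $30,800 + $19,250 = $50,050.
Net percentage adjustment: +35% +25% = +60%. $50,050 × 1.6 = $80,080.
$80,080 is within the $225,000 maximum.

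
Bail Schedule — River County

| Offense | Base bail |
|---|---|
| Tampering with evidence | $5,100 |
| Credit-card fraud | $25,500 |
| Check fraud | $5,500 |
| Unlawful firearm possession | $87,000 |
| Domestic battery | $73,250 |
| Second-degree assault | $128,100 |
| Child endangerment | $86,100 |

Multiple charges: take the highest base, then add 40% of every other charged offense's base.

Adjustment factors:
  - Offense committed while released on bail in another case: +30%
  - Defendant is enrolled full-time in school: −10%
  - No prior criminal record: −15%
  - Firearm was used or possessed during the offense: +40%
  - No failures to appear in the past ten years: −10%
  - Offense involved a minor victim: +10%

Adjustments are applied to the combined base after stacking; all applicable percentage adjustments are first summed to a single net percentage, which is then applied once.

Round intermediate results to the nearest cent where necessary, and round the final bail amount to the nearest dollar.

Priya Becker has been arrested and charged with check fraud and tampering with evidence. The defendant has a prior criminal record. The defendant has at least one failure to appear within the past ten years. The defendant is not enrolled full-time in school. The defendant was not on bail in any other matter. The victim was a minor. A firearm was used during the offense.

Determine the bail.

$11,310

Base amounts from the schedule: check fraud $5,500; tampering with evidence $5,100.
Stacking rule: highest base plus 40% of each additional charge. Highest is check fraud at $5,500. Additional: $5,100 × 40% = $2,040. Combined base = $5,500 + $2,040 = $7,540.
Net percentage adjustment: +40% +10% = +50%. $7,540 × 1.5 = $11,310.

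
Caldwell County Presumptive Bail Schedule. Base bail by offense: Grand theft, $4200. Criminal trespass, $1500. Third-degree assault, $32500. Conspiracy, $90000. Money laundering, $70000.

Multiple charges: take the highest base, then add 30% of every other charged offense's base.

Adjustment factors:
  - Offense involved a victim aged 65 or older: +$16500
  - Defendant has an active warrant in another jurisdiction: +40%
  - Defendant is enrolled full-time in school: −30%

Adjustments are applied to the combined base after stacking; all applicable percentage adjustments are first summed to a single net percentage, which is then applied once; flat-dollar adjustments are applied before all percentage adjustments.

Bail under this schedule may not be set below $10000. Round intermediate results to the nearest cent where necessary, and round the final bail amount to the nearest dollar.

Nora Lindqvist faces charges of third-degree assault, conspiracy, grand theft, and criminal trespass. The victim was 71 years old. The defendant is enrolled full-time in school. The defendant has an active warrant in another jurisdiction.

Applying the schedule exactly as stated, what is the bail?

$129756

Base amounts from the schedule: third-degree assault $32500; conspiracy $90000; grand theft $4200; criminal trespass $1500.
Stacking rule: highest base plus 30% of each additional charge. Highest is conspiracy at $90000. Additional: $32500 × 30% = $9750; $4200 × 30% = $1260; $1500 × 30% = $450. Combined base = $90000 + $11460 = $101460.
Offense involved a victim aged 65 or older (+$16500 flat): $101460 + $16500 = $117960.
Net percentage adjustment: +40% −30% = +10%. $117960 × 1.1 = $129756.
$129756 is at or above the $10000 minimum.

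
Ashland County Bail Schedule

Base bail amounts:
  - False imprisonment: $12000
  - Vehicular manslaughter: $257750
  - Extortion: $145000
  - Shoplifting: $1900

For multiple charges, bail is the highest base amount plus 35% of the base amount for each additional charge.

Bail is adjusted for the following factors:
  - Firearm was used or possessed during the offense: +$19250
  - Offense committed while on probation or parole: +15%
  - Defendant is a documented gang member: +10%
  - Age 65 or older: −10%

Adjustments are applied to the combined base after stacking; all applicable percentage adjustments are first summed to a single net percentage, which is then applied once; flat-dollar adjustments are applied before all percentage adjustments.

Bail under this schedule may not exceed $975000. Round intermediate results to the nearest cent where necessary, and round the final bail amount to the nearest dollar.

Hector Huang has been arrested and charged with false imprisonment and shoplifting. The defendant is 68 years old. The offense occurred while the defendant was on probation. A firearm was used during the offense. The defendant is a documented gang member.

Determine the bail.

Base amounts from the schedule: false imprisonment $12000; shoplifting $1900.
Stacking rule: highest base plus 35% of each additional charge. Highest is false imprisonment at $12000. Additional: $1900 × 35% = $665. Combined base = $12000 + $665 = $12665.
Firearm was used or possessed during the offense (+$19250 flat): $12665 + $19250 = $31915.
Net percentage adjustment: +15% +10% −10% = +15%. $31915 × 1.15 = $36702.25.
$36702.25 is within the $975000 maximum.
Rounded to the nearest dollar: $36702.

$36702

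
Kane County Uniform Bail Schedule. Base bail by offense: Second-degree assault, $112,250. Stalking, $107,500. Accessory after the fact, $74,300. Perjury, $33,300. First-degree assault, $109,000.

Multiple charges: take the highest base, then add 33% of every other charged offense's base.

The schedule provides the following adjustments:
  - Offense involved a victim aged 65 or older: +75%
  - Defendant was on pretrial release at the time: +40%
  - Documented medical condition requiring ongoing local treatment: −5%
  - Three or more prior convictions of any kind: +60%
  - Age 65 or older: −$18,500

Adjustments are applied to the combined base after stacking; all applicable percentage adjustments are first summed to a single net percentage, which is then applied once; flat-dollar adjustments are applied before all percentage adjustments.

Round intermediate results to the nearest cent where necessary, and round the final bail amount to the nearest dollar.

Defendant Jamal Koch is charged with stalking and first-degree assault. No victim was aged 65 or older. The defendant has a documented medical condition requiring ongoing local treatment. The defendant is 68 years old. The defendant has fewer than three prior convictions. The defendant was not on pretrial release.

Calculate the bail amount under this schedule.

$119,676

Base amounts from the schedule: stalking $107,500; first-degree assault $109,000.
Stacking rule: highest base plus 33% of each additional charge. Highest is first-degree assault at $109,000. Additional: $107,500 × 33% = $35,475. Combined base = $109,000 + $35,475 = $144,475.
Age 65 or older (−$18,500 flat): $144,475 − $18,500 = $125,975.
Documented medical condition requiring ongoing local treatment (−5%): $125,975 × 0.95 = $119,676.25.
Rounded to the nearest dollar: $119,676.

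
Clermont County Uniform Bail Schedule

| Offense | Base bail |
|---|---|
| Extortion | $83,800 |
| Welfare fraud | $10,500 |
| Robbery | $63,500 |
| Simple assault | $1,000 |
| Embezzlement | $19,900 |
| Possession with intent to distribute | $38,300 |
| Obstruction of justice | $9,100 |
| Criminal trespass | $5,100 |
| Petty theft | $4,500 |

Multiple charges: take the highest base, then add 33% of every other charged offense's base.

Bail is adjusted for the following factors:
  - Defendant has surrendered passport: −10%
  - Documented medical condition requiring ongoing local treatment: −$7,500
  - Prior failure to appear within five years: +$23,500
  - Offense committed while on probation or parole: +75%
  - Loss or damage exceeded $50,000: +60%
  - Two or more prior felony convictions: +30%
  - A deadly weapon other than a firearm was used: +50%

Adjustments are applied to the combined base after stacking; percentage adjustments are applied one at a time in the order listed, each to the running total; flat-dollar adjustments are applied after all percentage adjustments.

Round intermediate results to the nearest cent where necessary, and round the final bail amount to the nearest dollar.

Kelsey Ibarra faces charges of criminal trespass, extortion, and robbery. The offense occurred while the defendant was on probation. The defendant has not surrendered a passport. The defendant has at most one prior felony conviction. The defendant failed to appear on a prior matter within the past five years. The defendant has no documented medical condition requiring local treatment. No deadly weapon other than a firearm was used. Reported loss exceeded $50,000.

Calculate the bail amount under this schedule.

$321,526

Base amounts from the schedule: criminal trespass $5,100; extortion $83,800; robbery $63,500.
Stacking rule: highest base plus 33% of each additional charge. Highest is extortion at $83,800. Additional: $5,100 × 33% = $1,683; $63,500 × 33% = $20,955. Combined base = $83,800 + $22,638 = $106,438.
Offense committed while on probation or parole (+75%): $106,438 × 1.75 = $186,266.50.
Loss or damage exceeded $50,000 (+60%): $186,266.50 × 1.6 = $298,026.40.
Prior failure to appear within five years (+$23,500 flat): $298,026.40 + $23,500 = $321,526.40.
Rounded to the nearest dollar: $321,526.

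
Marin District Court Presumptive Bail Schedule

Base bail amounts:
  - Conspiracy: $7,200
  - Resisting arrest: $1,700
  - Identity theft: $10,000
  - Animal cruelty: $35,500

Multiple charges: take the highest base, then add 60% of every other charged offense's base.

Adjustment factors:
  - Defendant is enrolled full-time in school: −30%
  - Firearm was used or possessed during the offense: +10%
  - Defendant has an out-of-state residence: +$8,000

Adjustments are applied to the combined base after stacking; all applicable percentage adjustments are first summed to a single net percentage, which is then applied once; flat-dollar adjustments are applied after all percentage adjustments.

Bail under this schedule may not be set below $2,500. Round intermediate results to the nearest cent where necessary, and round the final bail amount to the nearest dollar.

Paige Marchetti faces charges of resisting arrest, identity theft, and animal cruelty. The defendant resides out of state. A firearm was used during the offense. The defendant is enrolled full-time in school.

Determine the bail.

Base amounts from the schedule: resisting arrest $1,700; identity theft $10,000; animal cruelty $35,500.
Stacking rule: highest base plus 60% of each additional charge. Highest is animal cruelty at $35,500. Additional: $1,700 × 60% = $1,020; $10,000 × 60% = $6,000. Combined base = $35,500 + $7,020 = $42,520.
Net percentage adjustment: −30% +10% = −20%. $42,520 × 0.8 = $34,016.
Defendant has an out-of-state residence (+$8,000 flat): $34,016 + $8,000 = $42,016.
$42,016 is at or above the $2,500 minimum.

$42,016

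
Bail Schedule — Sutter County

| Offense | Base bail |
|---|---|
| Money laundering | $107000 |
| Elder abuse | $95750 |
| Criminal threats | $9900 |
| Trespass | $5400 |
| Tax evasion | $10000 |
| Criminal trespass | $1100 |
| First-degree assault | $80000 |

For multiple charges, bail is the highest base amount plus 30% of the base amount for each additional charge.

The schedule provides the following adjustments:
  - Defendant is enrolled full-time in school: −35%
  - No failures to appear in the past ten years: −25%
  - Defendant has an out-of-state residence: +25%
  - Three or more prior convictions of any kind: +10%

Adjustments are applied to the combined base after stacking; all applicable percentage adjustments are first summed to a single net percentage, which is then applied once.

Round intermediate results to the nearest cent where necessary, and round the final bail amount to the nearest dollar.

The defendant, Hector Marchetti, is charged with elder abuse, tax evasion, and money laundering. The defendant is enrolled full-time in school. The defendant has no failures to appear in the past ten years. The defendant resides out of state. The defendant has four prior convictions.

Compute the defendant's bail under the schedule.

Base amounts from the schedule: elder abuse $95750; tax evasion $10000; money laundering $107000.
Stacking rule: highest base plus 30% of each additional charge. Highest is money laundering at $107000. Additional: $95750 × 30% = $28725; $10000 × 30% = $3000. Combined base = $107000 + $31725 = $138725.
Net percentage adjustment: −35% −25% +25% +10% = −25%. $138725 × 0.75 = $104043.75.
Rounded to the nearest dollar: $104044.

$104044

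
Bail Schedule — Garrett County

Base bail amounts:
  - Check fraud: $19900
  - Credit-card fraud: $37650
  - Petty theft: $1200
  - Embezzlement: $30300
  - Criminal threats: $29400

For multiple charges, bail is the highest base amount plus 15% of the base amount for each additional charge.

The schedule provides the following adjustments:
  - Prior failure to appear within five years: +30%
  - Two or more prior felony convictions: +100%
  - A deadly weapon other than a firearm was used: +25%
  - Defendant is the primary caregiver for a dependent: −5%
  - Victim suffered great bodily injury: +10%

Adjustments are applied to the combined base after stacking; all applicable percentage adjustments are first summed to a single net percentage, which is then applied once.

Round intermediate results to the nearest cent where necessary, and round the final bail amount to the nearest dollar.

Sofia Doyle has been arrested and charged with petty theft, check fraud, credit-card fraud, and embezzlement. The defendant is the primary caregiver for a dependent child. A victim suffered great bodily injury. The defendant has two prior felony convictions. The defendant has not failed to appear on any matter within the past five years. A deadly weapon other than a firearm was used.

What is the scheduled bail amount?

Base amounts from the schedule: petty theft $1200; check fraud $19900; credit-card fraud $37650; embezzlement $30300.
Stacking rule: highest base plus 15% of each additional charge. Highest is credit-card fraud at $37650. Additional: $1200 × 15% = $180; $19900 × 15% = $2985; $30300 × 15% = $4545. Combined base = $37650 + $7710 = $45360.
Net percentage adjustment: +100% +25% −5% +10% = +130%. $45360 × 2.3 = $104328.

$104328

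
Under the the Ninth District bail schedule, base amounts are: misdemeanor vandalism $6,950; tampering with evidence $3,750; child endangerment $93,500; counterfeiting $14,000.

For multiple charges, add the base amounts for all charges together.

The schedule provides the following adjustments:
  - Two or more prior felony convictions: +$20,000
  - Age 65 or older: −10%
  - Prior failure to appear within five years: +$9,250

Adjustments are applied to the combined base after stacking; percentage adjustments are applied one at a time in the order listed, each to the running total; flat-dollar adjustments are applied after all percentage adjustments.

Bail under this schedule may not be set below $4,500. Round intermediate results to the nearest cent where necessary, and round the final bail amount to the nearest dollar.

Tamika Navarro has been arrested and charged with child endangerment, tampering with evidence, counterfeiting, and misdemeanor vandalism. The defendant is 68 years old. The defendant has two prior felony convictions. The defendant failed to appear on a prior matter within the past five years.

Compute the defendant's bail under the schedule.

$135,630

Base amounts from the schedule: child endangerment $93,500; tampering with evidence $3,750; counterfeiting $14,000; misdemeanor vandalism $6,950.
Stacking rule: sum of all bases. $93,500 + $3,750 + $14,000 + $6,950 = $118,200.
Age 65 or older (−10%): $118,200 × 0.9 = $106,380.
Two or more prior felony convictions (+$20,000 flat): $106,380 + $20,000 = $126,380.
Prior failure to appear within five years (+$9,250 flat): $126,380 + $9,250 = $135,630.
$135,630 is at or above the $4,500 minimum.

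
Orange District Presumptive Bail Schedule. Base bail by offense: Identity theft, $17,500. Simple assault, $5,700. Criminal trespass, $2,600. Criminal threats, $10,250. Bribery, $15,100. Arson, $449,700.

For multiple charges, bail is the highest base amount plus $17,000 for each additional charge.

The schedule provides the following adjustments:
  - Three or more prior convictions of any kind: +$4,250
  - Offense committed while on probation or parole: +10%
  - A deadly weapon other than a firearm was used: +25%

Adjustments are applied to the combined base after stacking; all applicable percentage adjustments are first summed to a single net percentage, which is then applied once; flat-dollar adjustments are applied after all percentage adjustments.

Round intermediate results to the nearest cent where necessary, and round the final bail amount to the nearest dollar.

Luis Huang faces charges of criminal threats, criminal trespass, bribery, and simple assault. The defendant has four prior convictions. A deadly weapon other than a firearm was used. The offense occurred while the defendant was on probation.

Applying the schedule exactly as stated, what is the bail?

Base amounts from the schedule: criminal threats $10,250; criminal trespass $2,600; bribery $15,100; simple assault $5,700.
Stacking rule: highest base plus $17,000 per additional charge. Highest is bribery at $15,100; 3 additional charges → +$51,000. Combined base = $66,100.
Net percentage adjustment: +10% +25% = +35%. $66,100 × 1.35 = $89,235.
Three or more prior convictions of any kind (+$4,250 flat): $89,235 + $4,250 = $93,485.

$93,485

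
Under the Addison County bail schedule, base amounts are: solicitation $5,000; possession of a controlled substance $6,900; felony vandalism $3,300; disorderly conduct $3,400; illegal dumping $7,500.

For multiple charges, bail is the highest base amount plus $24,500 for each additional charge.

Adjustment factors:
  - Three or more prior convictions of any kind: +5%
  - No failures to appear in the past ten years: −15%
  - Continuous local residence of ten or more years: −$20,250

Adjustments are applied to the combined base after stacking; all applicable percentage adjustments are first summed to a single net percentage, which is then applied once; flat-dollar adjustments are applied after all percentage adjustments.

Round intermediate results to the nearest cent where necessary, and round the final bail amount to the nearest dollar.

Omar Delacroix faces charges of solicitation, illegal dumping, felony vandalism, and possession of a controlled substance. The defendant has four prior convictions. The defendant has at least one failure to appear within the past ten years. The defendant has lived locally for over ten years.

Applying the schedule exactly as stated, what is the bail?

Base amounts from the schedule: solicitation $5,000; illegal dumping $7,500; felony vandalism $3,300; possession of a controlled substance $6,900.
Stacking rule: highest base plus $24,500 per additional charge. Highest is illegal dumping at $7,500; 3 additional charges → +$73,500. Combined base = $81,000.
Three or more prior convictions of any kind (+5%): $81,000 × 1.05 = $85,050.
Continuous local residence of ten or more years (−$20,250 flat): $85,050 − $20,250 = $64,800.

$64,800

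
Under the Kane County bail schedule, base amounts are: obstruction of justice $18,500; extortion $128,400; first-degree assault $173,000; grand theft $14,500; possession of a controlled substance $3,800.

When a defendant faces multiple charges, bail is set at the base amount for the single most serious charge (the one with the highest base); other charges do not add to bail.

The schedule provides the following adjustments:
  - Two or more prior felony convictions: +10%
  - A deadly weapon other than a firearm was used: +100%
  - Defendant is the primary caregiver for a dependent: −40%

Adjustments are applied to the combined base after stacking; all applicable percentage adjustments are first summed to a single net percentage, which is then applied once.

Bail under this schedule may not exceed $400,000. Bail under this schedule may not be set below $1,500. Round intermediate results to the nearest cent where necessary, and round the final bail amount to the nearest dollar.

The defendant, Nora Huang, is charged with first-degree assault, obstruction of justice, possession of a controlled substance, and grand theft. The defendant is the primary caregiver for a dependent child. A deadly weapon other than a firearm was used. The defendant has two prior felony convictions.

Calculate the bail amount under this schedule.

$294,100

Base amounts from the schedule: first-degree assault $173,000; obstruction of justice $18,500; possession of a controlled substance $3,800; grand theft $14,500.
Stacking rule: use the highest base only. Highest is first-degree assault at $173,000. Combined base = $173,000.
Net percentage adjustment: +10% +100% −40% = +70%. $173,000 × 1.7 = $294,100.
$294,100 is within the $400,000 maximum.
$294,100 is at or above the $1,500 minimum.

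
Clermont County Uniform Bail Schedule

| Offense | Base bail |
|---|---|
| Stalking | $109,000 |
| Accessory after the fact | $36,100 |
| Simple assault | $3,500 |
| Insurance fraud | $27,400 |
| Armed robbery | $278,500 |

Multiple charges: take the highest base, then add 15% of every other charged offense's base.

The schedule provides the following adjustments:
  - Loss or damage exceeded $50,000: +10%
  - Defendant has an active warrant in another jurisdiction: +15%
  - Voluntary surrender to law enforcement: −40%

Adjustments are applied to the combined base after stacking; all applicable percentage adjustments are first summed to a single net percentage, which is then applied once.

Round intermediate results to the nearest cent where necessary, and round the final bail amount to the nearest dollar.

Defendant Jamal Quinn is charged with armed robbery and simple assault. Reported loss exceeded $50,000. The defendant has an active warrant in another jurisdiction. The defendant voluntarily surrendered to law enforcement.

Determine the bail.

$237,171

Base amounts from the schedule: armed robbery $278,500; simple assault $3,500.
Stacking rule: highest base plus 15% of each additional charge. Highest is armed robbery at $278,500. Additional: $3,500 × 15% = $525. Combined base = $278,500 + $525 = $279,025.
Net percentage adjustment: +10% +15% −40% = −15%. $279,025 × 0.85 = $237,171.25.
Rounded to the nearest dollar: $237,171.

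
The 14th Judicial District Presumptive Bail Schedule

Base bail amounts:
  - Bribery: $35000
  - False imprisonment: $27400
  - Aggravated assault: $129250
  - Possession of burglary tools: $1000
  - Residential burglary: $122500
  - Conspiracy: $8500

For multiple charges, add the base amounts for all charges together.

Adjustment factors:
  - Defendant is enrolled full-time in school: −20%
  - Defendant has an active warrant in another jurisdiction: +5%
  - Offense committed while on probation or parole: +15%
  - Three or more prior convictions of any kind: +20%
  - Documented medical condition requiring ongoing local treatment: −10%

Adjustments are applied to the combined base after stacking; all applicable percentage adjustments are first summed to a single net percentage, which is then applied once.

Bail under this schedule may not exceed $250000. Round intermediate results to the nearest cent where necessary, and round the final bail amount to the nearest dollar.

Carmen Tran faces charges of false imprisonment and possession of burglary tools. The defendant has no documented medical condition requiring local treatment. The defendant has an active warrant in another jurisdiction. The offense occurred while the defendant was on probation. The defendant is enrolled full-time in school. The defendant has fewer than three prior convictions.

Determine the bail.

Base amounts from the schedule: false imprisonment $27400; possession of burglary tools $1000.
Stacking rule: sum of all bases. $27400 + $1000 = $28400.
Net percentage adjustment: −20% +5% +15% = +0%. $28400 × 1 = $28400.
$28400 is within the $250000 maximum.

$28400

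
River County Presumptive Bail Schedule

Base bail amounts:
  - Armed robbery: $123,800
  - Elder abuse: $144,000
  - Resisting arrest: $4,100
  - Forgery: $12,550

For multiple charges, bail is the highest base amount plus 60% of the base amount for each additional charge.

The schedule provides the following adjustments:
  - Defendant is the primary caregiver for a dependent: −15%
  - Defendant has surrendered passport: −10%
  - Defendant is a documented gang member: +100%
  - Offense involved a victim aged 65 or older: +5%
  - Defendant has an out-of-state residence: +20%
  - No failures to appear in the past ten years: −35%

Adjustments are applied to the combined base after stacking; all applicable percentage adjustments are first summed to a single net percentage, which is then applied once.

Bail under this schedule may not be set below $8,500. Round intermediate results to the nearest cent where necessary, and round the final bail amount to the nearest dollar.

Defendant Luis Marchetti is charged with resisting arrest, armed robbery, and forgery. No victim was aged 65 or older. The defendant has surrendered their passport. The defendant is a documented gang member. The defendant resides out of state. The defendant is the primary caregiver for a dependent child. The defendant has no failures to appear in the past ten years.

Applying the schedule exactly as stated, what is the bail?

$214,064

Base amounts from the schedule: resisting arrest $4,100; armed robbery $123,800; forgery $12,550.
Stacking rule: highest base plus 60% of each additional charge. Highest is armed robbery at $123,800. Additional: $4,100 × 60% = $2,460; $12,550 × 60% = $7,530. Combined base = $123,800 + $9,990 = $133,790.
Net percentage adjustment: −15% −10% +100% +20% −35% = +60%. $133,790 × 1.6 = $214,064.
$214,064 is at or above the $8,500 minimum.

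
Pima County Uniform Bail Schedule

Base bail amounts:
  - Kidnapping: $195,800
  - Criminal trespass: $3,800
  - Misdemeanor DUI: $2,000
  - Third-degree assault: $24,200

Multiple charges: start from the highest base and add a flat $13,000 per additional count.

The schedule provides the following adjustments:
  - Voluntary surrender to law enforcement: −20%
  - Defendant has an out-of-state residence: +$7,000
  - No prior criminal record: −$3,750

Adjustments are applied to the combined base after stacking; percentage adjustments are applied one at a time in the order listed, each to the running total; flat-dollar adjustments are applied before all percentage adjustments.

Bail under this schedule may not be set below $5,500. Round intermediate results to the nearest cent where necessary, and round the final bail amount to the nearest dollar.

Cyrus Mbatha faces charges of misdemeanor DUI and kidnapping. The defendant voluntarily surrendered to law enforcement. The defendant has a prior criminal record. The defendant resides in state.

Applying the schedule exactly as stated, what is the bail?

Base amounts from the schedule: misdemeanor DUI $2,000; kidnapping $195,800.
Stacking rule: highest base plus $13,000 per additional charge. Highest is kidnapping at $195,800; 1 additional charge → +$13,000. Combined base = $208,800.
Voluntary surrender to law enforcement (−20%): $208,800 × 0.8 = $167,040.
$167,040 is at or above the $5,500 minimum.

$167,040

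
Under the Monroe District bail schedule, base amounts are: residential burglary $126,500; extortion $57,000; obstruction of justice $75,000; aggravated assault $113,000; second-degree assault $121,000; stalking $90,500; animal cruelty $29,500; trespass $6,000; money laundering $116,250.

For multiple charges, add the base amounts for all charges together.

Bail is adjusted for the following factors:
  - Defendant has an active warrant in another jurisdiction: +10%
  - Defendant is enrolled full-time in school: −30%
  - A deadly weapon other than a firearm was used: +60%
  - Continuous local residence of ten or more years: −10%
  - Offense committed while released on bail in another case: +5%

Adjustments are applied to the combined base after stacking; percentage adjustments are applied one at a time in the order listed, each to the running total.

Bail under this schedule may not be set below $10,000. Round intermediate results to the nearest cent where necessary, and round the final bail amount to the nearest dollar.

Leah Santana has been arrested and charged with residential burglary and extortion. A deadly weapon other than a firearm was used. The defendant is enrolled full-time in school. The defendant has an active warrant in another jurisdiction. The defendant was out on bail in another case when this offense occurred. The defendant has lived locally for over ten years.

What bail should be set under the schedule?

$213,638

Base amounts from the schedule: residential burglary $126,500; extortion $57,000.
Stacking rule: sum of all bases. $126,500 + $57,000 = $183,500.
Defendant has an active warrant in another jurisdiction (+10%): $183,500 × 1.1 = $201,850.
Defendant is enrolled full-time in school (−30%): $201,850 × 0.7 = $141,295.
A deadly weapon other than a firearm was used (+60%): $141,295 × 1.6 = $226,072.
Continuous local residence of ten or more years (−10%): $226,072 × 0.9 = $203,464.80.
Offense committed while released on bail in another case (+5%): $203,464.80 × 1.05 = $213,638.04.
$213,638.04 is at or above the $10,000 minimum.
Rounded to the nearest dollar: $213,638.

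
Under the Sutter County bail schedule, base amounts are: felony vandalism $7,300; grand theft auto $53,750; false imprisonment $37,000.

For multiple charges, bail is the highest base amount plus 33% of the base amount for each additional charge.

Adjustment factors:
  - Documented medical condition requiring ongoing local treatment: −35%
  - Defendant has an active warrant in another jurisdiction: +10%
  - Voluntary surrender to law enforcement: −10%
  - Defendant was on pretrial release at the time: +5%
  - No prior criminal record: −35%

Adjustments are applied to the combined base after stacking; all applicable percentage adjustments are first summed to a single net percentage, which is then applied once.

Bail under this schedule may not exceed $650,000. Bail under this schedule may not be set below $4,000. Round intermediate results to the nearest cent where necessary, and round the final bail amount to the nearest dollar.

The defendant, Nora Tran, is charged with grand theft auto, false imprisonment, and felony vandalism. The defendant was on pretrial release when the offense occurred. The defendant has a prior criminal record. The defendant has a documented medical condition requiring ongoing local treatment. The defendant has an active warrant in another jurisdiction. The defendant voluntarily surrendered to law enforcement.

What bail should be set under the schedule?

$47,858

Base amounts from the schedule: grand theft auto $53,750; false imprisonment $37,000; felony vandalism $7,300.
Stacking rule: highest base plus 33% of each additional charge. Highest is grand theft auto at $53,750. Additional: $37,000 × 33% = $12,210; $7,300 × 33% = $2,409. Combined base = $53,750 + $14,619 = $68,369.
Net percentage adjustment: −35% +10% −10% +5% = −30%. $68,369 × 0.7 = $47,858.30.
$47,858.30 is within the $650,000 maximum.
$47,858.30 is at or above the $4,000 minimum.
Rounded to the nearest dollar: $47,858.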